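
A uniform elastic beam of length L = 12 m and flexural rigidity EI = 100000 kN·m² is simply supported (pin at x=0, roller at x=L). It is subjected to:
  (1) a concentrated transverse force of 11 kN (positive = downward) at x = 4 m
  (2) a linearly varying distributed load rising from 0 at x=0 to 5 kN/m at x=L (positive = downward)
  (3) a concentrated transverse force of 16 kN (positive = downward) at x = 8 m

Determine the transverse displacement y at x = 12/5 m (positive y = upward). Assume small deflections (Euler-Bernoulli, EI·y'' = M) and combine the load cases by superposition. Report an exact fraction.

Load 1 — point force P=11 kN at a=4 m (b=L-a=8):
  y_1 = -Pbx(L²-b²-x²)/(6LEI)  [x≤a] = -11·8·(12/5)·(12²-8²-(12/5)²)/(6·12·100000) = -2552/1171875 m
Load 2 — triangular load w₀=5 kN/m (0→w₀ over full span):
  y_2 = -w₀x(7L⁴-10L²x²+3x⁴)/(360LEI) = -5·(12/5)·(7·12⁴-10·12²·(12/5)²+3·(12/5)⁴)/(360·12·100000) = -37152/9765625 m
Load 3 — point force P=16 kN at a=8 m (b=L-a=4):
  y_3 = -Pbx(L²-b²-x²)/(6LEI)  [x≤a] = -16·4·(12/5)·(12²-4²-(12/5)²)/(6·12·100000) = -3056/1171875 m
Superposition: y = Σ y_i = -251656/29296875 m ≈ -0.008590 m

y(12/5) = -251656/29296875 m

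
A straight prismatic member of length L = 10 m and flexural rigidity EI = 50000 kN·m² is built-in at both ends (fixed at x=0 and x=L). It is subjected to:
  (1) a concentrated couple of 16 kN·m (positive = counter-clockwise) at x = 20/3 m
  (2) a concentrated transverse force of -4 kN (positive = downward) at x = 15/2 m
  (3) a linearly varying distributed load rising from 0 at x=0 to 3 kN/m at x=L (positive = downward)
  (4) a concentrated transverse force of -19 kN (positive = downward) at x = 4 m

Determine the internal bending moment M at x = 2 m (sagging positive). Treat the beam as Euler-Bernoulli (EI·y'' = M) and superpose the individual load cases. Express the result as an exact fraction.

Load 1 — applied couple M₀=16 kN·m at a=20/3 m (b=L-a=10/3):
  M_1 = R_Ax - M_A  [x≤a] with R_A=32/15, M_A=16/3 = (32/15)·2 - (16/3) = -16/15 kN·m
Load 2 — point force P=-4 kN at a=15/2 m (b=L-a=5/2):
  M_2 = Pb²(3a+b)x/L³ - Pab²/L²  [x≤a] = (-4)·(5/2)²·(3·(15/2)+(5/2))·2/10³ - (-4)·(15/2)·(5/2)²/10² = 5/8 kN·m
Load 3 — triangular load w₀=3 kN/m (0→w₀ over full span):
  M_3 = 3w₀Lx/20 - w₀L²/30 - w₀x³/(6L) = 3·3·10·2/20 - 3·10²/30 - 3·2³/(6·10) = -7/5 kN·m
Load 4 — point force P=-19 kN at a=4 m (b=L-a=6):
  M_4 = Pb²(3a+b)x/L³ - Pab²/L²  [x≤a] = (-19)·6²·(3·4+6)·2/10³ - (-19)·4·6²/10² = 342/125 kN·m
Superposition: M = Σ M_i = 2683/3000 kN·m ≈ 0.894333 kN·m

M(2) = 2683/3000 kN·m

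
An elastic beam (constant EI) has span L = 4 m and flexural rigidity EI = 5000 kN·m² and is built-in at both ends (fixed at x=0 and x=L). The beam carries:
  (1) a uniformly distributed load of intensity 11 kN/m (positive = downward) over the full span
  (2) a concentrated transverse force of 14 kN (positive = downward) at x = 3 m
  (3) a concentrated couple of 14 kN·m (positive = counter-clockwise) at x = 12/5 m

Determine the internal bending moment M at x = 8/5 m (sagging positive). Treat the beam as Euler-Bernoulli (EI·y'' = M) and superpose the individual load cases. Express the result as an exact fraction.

Load 1 — uniform load w=11 kN/m over full span:
  M_1 = wLx/2 - wL²/12 - wx²/2 = 11·4·(8/5)/2 - 11·4²/12 - 11·(8/5)²/2 = 484/75 kN·m
Load 2 — point force P=14 kN at a=3 m (b=L-a=1):
  M_2 = Pb²(3a+b)x/L³ - Pab²/L²  [x≤a] = 14·1²·(3·3+1)·(8/5)/4³ - 14·3·1²/4² = 7/8 kN·m
Load 3 — applied couple M₀=14 kN·m at a=12/5 m (b=L-a=8/5):
  M_3 = R_Ax - M_A  [x≤a] with R_A=126/25, M_A=112/25 = (126/25)·(8/5) - (112/25) = 448/125 kN·m
Superposition: M = Σ M_i = 32737/3000 kN·m ≈ 10.912333 kN·m

M(8/5) = 32737/3000 kN·m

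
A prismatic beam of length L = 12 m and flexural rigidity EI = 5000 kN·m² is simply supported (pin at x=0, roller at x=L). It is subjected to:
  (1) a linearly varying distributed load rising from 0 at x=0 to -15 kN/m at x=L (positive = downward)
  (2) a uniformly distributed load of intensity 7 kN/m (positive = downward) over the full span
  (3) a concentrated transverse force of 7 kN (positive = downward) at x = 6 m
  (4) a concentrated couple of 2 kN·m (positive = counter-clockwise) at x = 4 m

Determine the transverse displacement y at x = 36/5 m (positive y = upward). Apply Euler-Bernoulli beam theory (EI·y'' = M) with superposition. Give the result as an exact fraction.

y(36/5) = -24973/1953125 m

Load 1 — triangular load w₀=-15 kN/m (0→w₀ over full span):
  y_1 = -w₀x(7L⁴-10L²x²+3x⁴)/(360LEI) = -(-15)·(36/5)·(7·12⁴-10·12²·(36/5)²+3·(36/5)⁴)/(360·12·5000) = 767232/1953125 m
Load 2 — uniform load w=7 kN/m over full span:
  y_2 = -wx(L³-2Lx²+x³)/(24EI) = -7·(36/5)·(12³-2·12·(36/5)²+(36/5)³)/(24·5000) = -140616/390625 m
Load 3 — point force P=7 kN at a=6 m (b=L-a=6):
  y_3 = -Pa(L-x)(2Lx-a²-x²)/(6LEI)  [x>a] = -7·6·(12-(36/5))·(2·12·(36/5)-6²-(36/5)²)/(6·12·5000) = -3717/78125 m
Load 4 — applied couple M₀=2 kN·m at a=4 m (b=L-a=8):
  y_4 = (M₀x³/(6L)-M₀(x-a)²/2+C₁x)/EI  [x>a] with C₁=M₀(3b²-L²)/(6L)=4/3 = (2·(36/5)³/(6·12)-2·((36/5)-4)²/2+(4/3)·(36/5))/5000 = 152/78125 m
Superposition: y = Σ y_i = -24973/1953125 m ≈ -0.012786 m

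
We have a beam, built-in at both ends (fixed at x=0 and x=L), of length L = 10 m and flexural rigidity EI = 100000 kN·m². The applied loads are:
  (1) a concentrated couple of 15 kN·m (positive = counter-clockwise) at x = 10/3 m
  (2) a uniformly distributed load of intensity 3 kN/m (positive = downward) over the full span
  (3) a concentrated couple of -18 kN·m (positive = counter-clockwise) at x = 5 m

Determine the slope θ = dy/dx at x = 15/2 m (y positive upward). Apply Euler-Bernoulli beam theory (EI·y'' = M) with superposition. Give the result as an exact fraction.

θ(15/2) = 1/5000 rad

Load 1 — applied couple M₀=15 kN·m at a=10/3 m (b=L-a=20/3):
  θ_1 = (R_Ax²/2 - M_Ax - M₀(x-a))/EI  [x>a] with R_A=2, M_A=0 = (2·(15/2)²/2 - 0·(15/2) - 15·((15/2)-(10/3)))/100000 = -1/16000 rad
Load 2 — uniform load w=3 kN/m over full span:
  θ_2 = -wx(L-x)(L-2x)/(12EI) = -3·(15/2)·(10-(15/2))·(10-2·(15/2))/(12·100000) = 3/12800 rad
Load 3 — applied couple M₀=-18 kN·m at a=5 m (b=L-a=5):
  θ_3 = (R_Ax²/2 - M_Ax - M₀(x-a))/EI  [x>a] with R_A=-27/10, M_A=-9/2 = ((-27/10)·(15/2)²/2 - (-9/2)·(15/2) - (-18)·((15/2)-5))/100000 = 9/320000 rad
Superposition: θ = Σ θ_i = 1/5000 rad ≈ 0.000200 rad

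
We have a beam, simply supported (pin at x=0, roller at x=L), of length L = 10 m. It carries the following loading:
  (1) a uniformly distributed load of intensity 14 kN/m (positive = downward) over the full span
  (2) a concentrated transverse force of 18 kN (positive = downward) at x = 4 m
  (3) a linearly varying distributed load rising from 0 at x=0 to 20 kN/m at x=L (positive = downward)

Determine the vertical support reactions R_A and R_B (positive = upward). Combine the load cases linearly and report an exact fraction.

R_A = 1712/15 kN, R_B = 2158/15 kN

Load 1 — uniform load w=14 kN/m over full span:
  R_A = wL/2 = 14·10/2 = 70 kN
  R_B = wL/2 = 14·10/2 = 70 kN
Load 2 — point force P=18 kN at a=4 m (b=L-a=6):
  R_A = Pb/L = 18·6/10 = 54/5 kN
  R_B = Pa/L = 18·4/10 = 36/5 kN
Load 3 — triangular load w₀=20 kN/m (0→w₀ over full span):
  R_A = w₀L/6 = 20·10/6 = 100/3 kN
  R_B = w₀L/3 = 20·10/3 = 200/3 kN
Superposition: R_A = 1712/15 kN, R_B = 2158/15 kN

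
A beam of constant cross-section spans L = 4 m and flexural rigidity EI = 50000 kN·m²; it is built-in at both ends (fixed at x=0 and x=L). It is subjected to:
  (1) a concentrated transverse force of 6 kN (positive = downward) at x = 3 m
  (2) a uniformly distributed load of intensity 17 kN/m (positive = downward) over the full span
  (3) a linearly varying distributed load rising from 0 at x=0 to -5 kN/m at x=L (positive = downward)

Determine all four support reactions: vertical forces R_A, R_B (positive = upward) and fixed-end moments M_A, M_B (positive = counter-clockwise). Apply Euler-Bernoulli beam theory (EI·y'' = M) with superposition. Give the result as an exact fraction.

R_A = 511/16 kN, M_A = 169/8 kN·m, R_B = 513/16 kN, M_B = -529/24 kN·m

Load 1 — point force P=6 kN at a=3 m (b=L-a=1):
  R_A = Pb²(3a+b)/L³ = 6·1²·(3·3+1)/4³ = 15/16 kN
  M_A = Pab²/L² = 6·3·1²/4² = 9/8 kN·m
  R_B = Pa²(a+3b)/L³ = 6·3²·(3+3·1)/4³ = 81/16 kN
  M_B = -Pa²b/L² = -6·3²·1/4² = -27/8 kN·m
Load 2 — uniform load w=17 kN/m over full span:
  R_A = wL/2 = 17·4/2 = 34 kN
  M_A = wL²/12 = 17·4²/12 = 68/3 kN·m
  R_B = wL/2 = 17·4/2 = 34 kN
  M_B = -wL²/12 = -17·4²/12 = -68/3 kN·m
Load 3 — triangular load w₀=-5 kN/m (0→w₀ over full span):
  R_A = 3w₀L/20 = 3·(-5)·4/20 = -3 kN
  M_A = w₀L²/30 = (-5)·4²/30 = -8/3 kN·m
  R_B = 7w₀L/20 = 7·(-5)·4/20 = -7 kN
  M_B = -w₀L²/20 = -(-5)·4²/20 = 4 kN·m
Superposition: R_A = 511/16 kN, M_A = 169/8 kN·m, R_B = 513/16 kN, M_B = -529/24 kN·m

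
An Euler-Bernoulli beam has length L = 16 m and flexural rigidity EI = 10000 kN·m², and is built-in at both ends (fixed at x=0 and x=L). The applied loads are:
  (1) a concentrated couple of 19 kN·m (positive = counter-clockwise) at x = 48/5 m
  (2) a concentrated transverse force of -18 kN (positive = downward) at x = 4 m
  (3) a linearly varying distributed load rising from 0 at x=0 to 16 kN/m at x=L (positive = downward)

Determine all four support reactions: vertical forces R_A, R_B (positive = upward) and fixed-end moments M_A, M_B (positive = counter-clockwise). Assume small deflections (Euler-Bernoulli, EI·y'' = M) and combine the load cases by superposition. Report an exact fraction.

R_A = 9969/400 kN, M_A = 15317/150 kN·m, R_B = 34031/400 kN, M_B = -9451/50 kN·m

Load 1 — applied couple M₀=19 kN·m at a=48/5 m (b=L-a=32/5):
  R_A = 6M₀ab/L³ = 6·19·(48/5)·(32/5)/16³ = 171/100 kN
  M_A = M₀b(2a-b)/L² = 19·(32/5)·(2·(48/5)-(32/5))/16² = 152/25 kN·m
  R_B = -6M₀ab/L³ = -6·19·(48/5)·(32/5)/16³ = -171/100 kN
  M_B = M₀a(2b-a)/L² = 19·(48/5)·(2·(32/5)-(48/5))/16² = 57/25 kN·m
Load 2 — point force P=-18 kN at a=4 m (b=L-a=12):
  R_A = Pb²(3a+b)/L³ = (-18)·12²·(3·4+12)/16³ = -243/16 kN
  M_A = Pab²/L² = (-18)·4·12²/16² = -81/2 kN·m
  R_B = Pa²(a+3b)/L³ = (-18)·4²·(4+3·12)/16³ = -45/16 kN
  M_B = -Pa²b/L² = -(-18)·4²·12/16² = 27/2 kN·m
Load 3 — triangular load w₀=16 kN/m (0→w₀ over full span):
  R_A = 3w₀L/20 = 3·16·16/20 = 192/5 kN
  M_A = w₀L²/30 = 16·16²/30 = 2048/15 kN·m
  R_B = 7w₀L/20 = 7·16·16/20 = 448/5 kN
  M_B = -w₀L²/20 = -16·16²/20 = -1024/5 kN·m
Superposition: R_A = 9969/400 kN, M_A = 15317/150 kN·m, R_B = 34031/400 kN, M_B = -9451/50 kN·m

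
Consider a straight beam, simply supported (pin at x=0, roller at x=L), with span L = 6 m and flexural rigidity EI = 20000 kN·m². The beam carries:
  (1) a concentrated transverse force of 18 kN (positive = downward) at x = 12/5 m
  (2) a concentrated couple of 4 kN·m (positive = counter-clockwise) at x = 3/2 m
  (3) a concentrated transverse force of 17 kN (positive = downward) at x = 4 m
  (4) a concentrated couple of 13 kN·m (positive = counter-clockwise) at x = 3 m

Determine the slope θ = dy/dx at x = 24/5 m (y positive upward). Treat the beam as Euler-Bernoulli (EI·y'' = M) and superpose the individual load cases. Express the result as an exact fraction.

Load 1 — point force P=18 kN at a=12/5 m (b=L-a=18/5):
  θ_1 = -Pa(2L²-6Lx+3x²+a²)/(6LEI)  [x>a] = -18·(12/5)·(2·6²-6·6·(24/5)+3·(24/5)²+(12/5)²)/(6·6·20000) = 243/156250 rad
Load 2 — applied couple M₀=4 kN·m at a=3/2 m (b=L-a=9/2):
  θ_2 = (M₀x²/(2L)-M₀(x-a)+C₁)/EI  [x>a] with C₁=M₀(3b²-L²)/(6L)=11/4 = (4·(24/5)²/(2·6)-4·((24/5)-(3/2))+(11/4))/20000 = -277/2000000 rad
Load 3 — point force P=17 kN at a=4 m (b=L-a=2):
  θ_3 = -Pa(2L²-6Lx+3x²+a²)/(6LEI)  [x>a] = -17·4·(2·6²-6·6·(24/5)+3·(24/5)²+4²)/(6·6·20000) = 833/562500 rad
Load 4 — applied couple M₀=13 kN·m at a=3 m (b=L-a=3):
  θ_4 = (M₀x²/(2L)-M₀(x-a)+C₁)/EI  [x>a] with C₁=M₀(3b²-L²)/(6L)=-13/4 = (13·(24/5)²/(2·6)-13·((24/5)-3)+(-13/4))/20000 = -169/2000000 rad
Superposition: θ = Σ θ_i = 126589/45000000 rad ≈ 0.002813 rad

θ(24/5) = 126589/45000000 rad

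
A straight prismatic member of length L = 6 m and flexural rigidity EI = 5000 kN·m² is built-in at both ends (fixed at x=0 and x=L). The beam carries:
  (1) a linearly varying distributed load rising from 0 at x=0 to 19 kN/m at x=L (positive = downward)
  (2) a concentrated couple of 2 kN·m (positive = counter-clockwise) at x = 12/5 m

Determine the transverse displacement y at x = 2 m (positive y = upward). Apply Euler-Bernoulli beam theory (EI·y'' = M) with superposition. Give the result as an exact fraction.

Load 1 — triangular load w₀=19 kN/m (0→w₀ over full span):
  y_1 = -w₀x²(L-x)²(x+2L)/(120LEI) = -19·2²·(6-2)²·(2+2·6)/(120·6·5000) = -133/28125 m
Load 2 — applied couple M₀=2 kN·m at a=12/5 m (b=L-a=18/5):
  y_2 = (R_Ax³/6 - M_Ax²/2)/EI  [x≤a] with R_A=12/25, M_A=6/25 = ((12/25)·2³/6 - (6/25)·2²/2)/5000 = 1/31250 m
Superposition: y = Σ y_i = -1321/281250 m ≈ -0.004697 m

y(2) = -1321/281250 m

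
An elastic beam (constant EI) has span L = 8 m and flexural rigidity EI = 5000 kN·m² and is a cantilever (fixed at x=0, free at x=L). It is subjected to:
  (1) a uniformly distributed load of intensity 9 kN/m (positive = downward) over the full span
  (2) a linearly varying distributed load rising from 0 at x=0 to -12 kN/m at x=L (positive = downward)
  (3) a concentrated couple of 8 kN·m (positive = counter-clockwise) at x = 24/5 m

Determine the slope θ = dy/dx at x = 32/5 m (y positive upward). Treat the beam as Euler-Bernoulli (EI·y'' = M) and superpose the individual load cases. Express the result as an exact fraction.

θ(32/5) = 2872/390625 rad

Load 1 — uniform load w=9 kN/m over full span:
  θ_1 = -wx(x²-3Lx+3L²)/(6EI) = -9·(32/5)·((32/5)²-3·8·(32/5)+3·8²)/(6·5000) = -11904/78125 rad
Load 2 — triangular load w₀=-12 kN/m (0→w₀ over full span):
  θ_2 = (w₀Lx²/4-w₀L²x/3-w₀x⁴/(24L))/EI = ((-12)·8·(32/5)²/4-(-12)·8²·(32/5)/3-(-12)·(32/5)⁴/(24·8))/5000 = 59392/390625 rad
Load 3 — applied couple M₀=8 kN·m at a=24/5 m (b=L-a=16/5):
  θ_3 = M₀a/EI  [x>a] = 8·(24/5)/5000 = 24/3125 rad
Superposition: θ = Σ θ_i = 2872/390625 rad ≈ 0.007352 rad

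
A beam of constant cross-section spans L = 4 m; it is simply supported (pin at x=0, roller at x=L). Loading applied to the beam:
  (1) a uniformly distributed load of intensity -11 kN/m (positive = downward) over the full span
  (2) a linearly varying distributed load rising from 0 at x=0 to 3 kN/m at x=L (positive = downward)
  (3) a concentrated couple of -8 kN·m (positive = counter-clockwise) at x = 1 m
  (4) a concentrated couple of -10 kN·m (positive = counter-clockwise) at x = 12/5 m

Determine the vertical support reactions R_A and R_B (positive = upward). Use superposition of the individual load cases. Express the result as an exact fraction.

Load 1 — uniform load w=-11 kN/m over full span:
  R_A = wL/2 = (-11)·4/2 = -22 kN
  R_B = wL/2 = (-11)·4/2 = -22 kN
Load 2 — triangular load w₀=3 kN/m (0→w₀ over full span):
  R_A = w₀L/6 = 3·4/6 = 2 kN
  R_B = w₀L/3 = 3·4/3 = 4 kN
Load 3 — applied couple M₀=-8 kN·m at a=1 m (b=L-a=3):
  R_A = M₀/L = (-8)/4 = -2 kN
  R_B = -M₀/L = -(-8)/4 = 2 kN
Load 4 — applied couple M₀=-10 kN·m at a=12/5 m (b=L-a=8/5):
  R_A = M₀/L = (-10)/4 = -5/2 kN
  R_B = -M₀/L = -(-10)/4 = 5/2 kN
Superposition: R_A = -49/2 kN, R_B = -27/2 kN

R_A = -49/2 kN, R_B = -27/2 kN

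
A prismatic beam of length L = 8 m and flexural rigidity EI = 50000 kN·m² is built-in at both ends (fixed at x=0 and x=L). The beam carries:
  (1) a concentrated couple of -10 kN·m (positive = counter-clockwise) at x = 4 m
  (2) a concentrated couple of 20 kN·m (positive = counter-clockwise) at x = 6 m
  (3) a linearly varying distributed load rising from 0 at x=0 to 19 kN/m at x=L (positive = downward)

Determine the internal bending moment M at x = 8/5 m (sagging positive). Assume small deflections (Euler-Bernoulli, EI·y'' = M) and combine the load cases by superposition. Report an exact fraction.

Load 1 — applied couple M₀=-10 kN·m at a=4 m (b=L-a=4):
  M_1 = R_Ax - M_A  [x≤a] with R_A=-15/8, M_A=-5/2 = (-15/8)·(8/5) - (-5/2) = -1/2 kN·m
Load 2 — applied couple M₀=20 kN·m at a=6 m (b=L-a=2):
  M_2 = R_Ax - M_A  [x≤a] with R_A=45/16, M_A=25/4 = (45/16)·(8/5) - (25/4) = -7/4 kN·m
Load 3 — triangular load w₀=19 kN/m (0→w₀ over full span):
  M_3 = 3w₀Lx/20 - w₀L²/30 - w₀x³/(6L) = 3·19·8·(8/5)/20 - 19·8²/30 - 19·(8/5)³/(6·8) = -2128/375 kN·m
Superposition: M = Σ M_i = -11887/1500 kN·m ≈ -7.924667 kN·m

M(8/5) = -11887/1500 kN·m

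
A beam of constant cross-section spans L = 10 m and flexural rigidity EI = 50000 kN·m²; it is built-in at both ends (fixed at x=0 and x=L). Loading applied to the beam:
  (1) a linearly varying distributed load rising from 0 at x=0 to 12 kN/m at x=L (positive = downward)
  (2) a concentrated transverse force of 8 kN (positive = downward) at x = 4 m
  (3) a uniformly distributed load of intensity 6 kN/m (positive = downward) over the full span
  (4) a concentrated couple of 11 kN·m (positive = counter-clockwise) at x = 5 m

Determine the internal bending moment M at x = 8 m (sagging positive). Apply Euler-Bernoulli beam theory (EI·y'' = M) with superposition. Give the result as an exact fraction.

M(8) = -1499/500 kN·m

Load 1 — triangular load w₀=12 kN/m (0→w₀ over full span):
  M_1 = 3w₀Lx/20 - w₀L²/30 - w₀x³/(6L) = 3·12·10·8/20 - 12·10²/30 - 12·8³/(6·10) = 8/5 kN·m
Load 2 — point force P=8 kN at a=4 m (b=L-a=6):
  M_2 = Pa²(a+3b)(L-x)/L³ - Pa²b/L²  [x>a] = 8·4²·(4+3·6)·(10-8)/10³ - 8·4²·6/10² = -256/125 kN·m
Load 3 — uniform load w=6 kN/m over full span:
  M_3 = wLx/2 - wL²/12 - wx²/2 = 6·10·8/2 - 6·10²/12 - 6·8²/2 = -2 kN·m
Load 4 — applied couple M₀=11 kN·m at a=5 m (b=L-a=5):
  M_4 = R_Ax - M_A - M₀  [x>a] with R_A=33/20, M_A=11/4 = (33/20)·8 - (11/4) - 11 = -11/20 kN·m
Superposition: M = Σ M_i = -1499/500 kN·m ≈ -2.998000 kN·m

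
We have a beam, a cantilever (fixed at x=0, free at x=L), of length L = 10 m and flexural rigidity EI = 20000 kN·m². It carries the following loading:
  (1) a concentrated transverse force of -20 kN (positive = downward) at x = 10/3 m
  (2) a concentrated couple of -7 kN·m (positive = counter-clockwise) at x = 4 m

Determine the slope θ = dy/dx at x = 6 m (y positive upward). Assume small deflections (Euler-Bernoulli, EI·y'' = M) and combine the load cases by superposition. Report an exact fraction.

θ(6) = 187/45000 rad

Load 1 — point force P=-20 kN at a=10/3 m (b=L-a=20/3):
  θ_1 = -Pa²/(2EI)  [x>a] = -(-20)·(10/3)²/(2·20000) = 1/180 rad
Load 2 — applied couple M₀=-7 kN·m at a=4 m (b=L-a=6):
  θ_2 = M₀a/EI  [x>a] = (-7)·4/20000 = -7/5000 rad
Superposition: θ = Σ θ_i = 187/45000 rad ≈ 0.004156 rad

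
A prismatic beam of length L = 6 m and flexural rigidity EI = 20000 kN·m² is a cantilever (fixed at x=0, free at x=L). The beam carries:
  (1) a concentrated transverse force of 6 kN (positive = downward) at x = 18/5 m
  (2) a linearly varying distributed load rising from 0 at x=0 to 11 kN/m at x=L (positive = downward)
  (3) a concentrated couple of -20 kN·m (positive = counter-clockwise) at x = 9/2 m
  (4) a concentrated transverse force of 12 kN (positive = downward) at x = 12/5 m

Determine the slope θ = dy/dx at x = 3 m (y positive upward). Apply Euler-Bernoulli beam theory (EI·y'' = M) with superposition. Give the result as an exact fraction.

Load 1 — point force P=6 kN at a=18/5 m (b=L-a=12/5):
  θ_1 = -Px(2a-x)/(2EI)  [x≤a] = -6·3·(2·(18/5)-3)/(2·20000) = -189/100000 rad
Load 2 — triangular load w₀=11 kN/m (0→w₀ over full span):
  θ_2 = (w₀Lx²/4-w₀L²x/3-w₀x⁴/(24L))/EI = (11·6·3²/4-11·6²·3/3-11·3⁴/(24·6))/20000 = -4059/320000 rad
Load 3 — applied couple M₀=-20 kN·m at a=9/2 m (b=L-a=3/2):
  θ_3 = M₀x/EI  [x≤a] = (-20)·3/20000 = -3/1000 rad
Load 4 — point force P=12 kN at a=12/5 m (b=L-a=18/5):
  θ_4 = -Pa²/(2EI)  [x>a] = -12·(12/5)²/(2·20000) = -27/15625 rad
Superposition: θ = Σ θ_i = -154419/8000000 rad ≈ -0.019302 rad

θ(3) = -154419/8000000 rad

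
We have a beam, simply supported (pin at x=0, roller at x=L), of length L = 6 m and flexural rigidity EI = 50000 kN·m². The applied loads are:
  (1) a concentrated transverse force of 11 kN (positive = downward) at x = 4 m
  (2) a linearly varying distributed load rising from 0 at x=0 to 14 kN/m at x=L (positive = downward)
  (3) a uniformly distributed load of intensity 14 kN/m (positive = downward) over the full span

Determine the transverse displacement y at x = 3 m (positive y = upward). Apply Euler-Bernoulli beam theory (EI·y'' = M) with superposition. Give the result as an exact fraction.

y(3) = -9517/1200000 m

Load 1 — point force P=11 kN at a=4 m (b=L-a=2):
  y_1 = -Pbx(L²-b²-x²)/(6LEI)  [x≤a] = -11·2·3·(6²-2²-3²)/(6·6·50000) = -253/300000 m
Load 2 — triangular load w₀=14 kN/m (0→w₀ over full span):
  y_2 = -w₀x(7L⁴-10L²x²+3x⁴)/(360LEI) = -14·3·(7·6⁴-10·6²·3²+3·3⁴)/(360·6·50000) = -189/80000 m
Load 3 — uniform load w=14 kN/m over full span:
  y_3 = -wx(L³-2Lx²+x³)/(24EI) = -14·3·(6³-2·6·3²+3³)/(24·50000) = -189/40000 m
Superposition: y = Σ y_i = -9517/1200000 m ≈ -0.007931 m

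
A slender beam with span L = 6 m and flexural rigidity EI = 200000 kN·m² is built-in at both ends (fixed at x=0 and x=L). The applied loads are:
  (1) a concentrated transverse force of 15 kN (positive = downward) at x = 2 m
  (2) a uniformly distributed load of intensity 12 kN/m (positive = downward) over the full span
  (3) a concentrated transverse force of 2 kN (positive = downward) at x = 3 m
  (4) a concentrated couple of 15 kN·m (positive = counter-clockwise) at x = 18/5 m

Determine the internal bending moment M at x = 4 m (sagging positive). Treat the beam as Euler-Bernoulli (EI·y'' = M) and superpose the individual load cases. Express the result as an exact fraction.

M(4) = 739/90 kN·m

Load 1 — point force P=15 kN at a=2 m (b=L-a=4):
  M_1 = Pa²(a+3b)(L-x)/L³ - Pa²b/L²  [x>a] = 15·2²·(2+3·4)·(6-4)/6³ - 15·2²·4/6² = 10/9 kN·m
Load 2 — uniform load w=12 kN/m over full span:
  M_2 = wLx/2 - wL²/12 - wx²/2 = 12·6·4/2 - 12·6²/12 - 12·4²/2 = 12 kN·m
Load 3 — point force P=2 kN at a=3 m (b=L-a=3):
  M_3 = Pa²(a+3b)(L-x)/L³ - Pa²b/L²  [x>a] = 2·3²·(3+3·3)·(6-4)/6³ - 2·3²·3/6² = 1/2 kN·m
Load 4 — applied couple M₀=15 kN·m at a=18/5 m (b=L-a=12/5):
  M_4 = R_Ax - M_A - M₀  [x>a] with R_A=18/5, M_A=24/5 = (18/5)·4 - (24/5) - 15 = -27/5 kN·m
Superposition: M = Σ M_i = 739/90 kN·m ≈ 8.211111 kN·m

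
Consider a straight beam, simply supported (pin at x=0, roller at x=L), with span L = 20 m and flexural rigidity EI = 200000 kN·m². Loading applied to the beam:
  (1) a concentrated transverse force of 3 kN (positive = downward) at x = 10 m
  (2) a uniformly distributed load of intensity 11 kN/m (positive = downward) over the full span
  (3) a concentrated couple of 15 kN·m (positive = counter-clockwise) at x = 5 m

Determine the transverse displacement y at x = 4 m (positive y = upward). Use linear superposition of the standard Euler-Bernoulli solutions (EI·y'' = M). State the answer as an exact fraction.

Load 1 — point force P=3 kN at a=10 m (b=L-a=10):
  y_1 = -Pbx(L²-b²-x²)/(6LEI)  [x≤a] = -3·10·4·(20²-10²-4²)/(6·20·200000) = -71/50000 m
Load 2 — uniform load w=11 kN/m over full span:
  y_2 = -wx(L³-2Lx²+x³)/(24EI) = -11·4·(20³-2·20·4²+4³)/(24·200000) = -638/9375 m
Load 3 — applied couple M₀=15 kN·m at a=5 m (b=L-a=15):
  y_3 = (M₀x³/(6L)+C₁x)/EI  [x≤a] with C₁=M₀(3b²-L²)/(6L)=275/8 = (15·4³/(6·20)+(275/8)·4)/200000 = 291/400000 m
Superposition: y = Σ y_i = -16499/240000 m ≈ -0.068746 m

y(4) = -16499/240000 m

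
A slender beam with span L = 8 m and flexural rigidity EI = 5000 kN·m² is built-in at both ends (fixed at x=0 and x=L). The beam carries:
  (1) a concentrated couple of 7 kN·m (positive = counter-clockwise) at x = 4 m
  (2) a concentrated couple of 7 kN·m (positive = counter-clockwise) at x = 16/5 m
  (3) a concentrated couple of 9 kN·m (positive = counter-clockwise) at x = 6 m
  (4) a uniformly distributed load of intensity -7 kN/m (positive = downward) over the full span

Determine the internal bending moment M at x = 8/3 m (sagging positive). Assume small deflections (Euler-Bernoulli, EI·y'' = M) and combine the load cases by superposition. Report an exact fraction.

M(8/3) = -27403/3600 kN·m

Load 1 — applied couple M₀=7 kN·m at a=4 m (b=L-a=4):
  M_1 = R_Ax - M_A  [x≤a] with R_A=21/16, M_A=7/4 = (21/16)·(8/3) - (7/4) = 7/4 kN·m
Load 2 — applied couple M₀=7 kN·m at a=16/5 m (b=L-a=24/5):
  M_2 = R_Ax - M_A  [x≤a] with R_A=63/50, M_A=21/25 = (63/50)·(8/3) - (21/25) = 63/25 kN·m
Load 3 — applied couple M₀=9 kN·m at a=6 m (b=L-a=2):
  M_3 = R_Ax - M_A  [x≤a] with R_A=81/64, M_A=45/16 = (81/64)·(8/3) - (45/16) = 9/16 kN·m
Load 4 — uniform load w=-7 kN/m over full span:
  M_4 = wLx/2 - wL²/12 - wx²/2 = (-7)·8·(8/3)/2 - (-7)·8²/12 - (-7)·(8/3)²/2 = -112/9 kN·m
Superposition: M = Σ M_i = -27403/3600 kN·m ≈ -7.611944 kN·m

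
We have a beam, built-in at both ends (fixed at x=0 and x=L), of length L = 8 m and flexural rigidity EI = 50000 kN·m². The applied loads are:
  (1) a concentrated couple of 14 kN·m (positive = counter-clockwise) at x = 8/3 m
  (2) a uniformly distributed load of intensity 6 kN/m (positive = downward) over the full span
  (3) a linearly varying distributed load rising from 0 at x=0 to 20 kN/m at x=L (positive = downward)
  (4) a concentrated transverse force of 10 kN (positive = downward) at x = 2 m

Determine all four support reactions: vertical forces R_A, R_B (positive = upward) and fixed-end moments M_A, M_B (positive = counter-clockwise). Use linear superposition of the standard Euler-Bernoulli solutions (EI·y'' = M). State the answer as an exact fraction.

R_A = 2821/48 kN, M_A = 1031/12 kN·m, R_B = 3803/48 kN, M_B = -1141/12 kN·m

Load 1 — applied couple M₀=14 kN·m at a=8/3 m (b=L-a=16/3):
  R_A = 6M₀ab/L³ = 6·14·(8/3)·(16/3)/8³ = 7/3 kN
  M_A = M₀b(2a-b)/L² = 14·(16/3)·(2·(8/3)-(16/3))/8² = 0 kN·m
  R_B = -6M₀ab/L³ = -6·14·(8/3)·(16/3)/8³ = -7/3 kN
  M_B = M₀a(2b-a)/L² = 14·(8/3)·(2·(16/3)-(8/3))/8² = 14/3 kN·m
Load 2 — uniform load w=6 kN/m over full span:
  R_A = wL/2 = 6·8/2 = 24 kN
  M_A = wL²/12 = 6·8²/12 = 32 kN·m
  R_B = wL/2 = 6·8/2 = 24 kN
  M_B = -wL²/12 = -6·8²/12 = -32 kN·m
Load 3 — triangular load w₀=20 kN/m (0→w₀ over full span):
  R_A = 3w₀L/20 = 3·20·8/20 = 24 kN
  M_A = w₀L²/30 = 20·8²/30 = 128/3 kN·m
  R_B = 7w₀L/20 = 7·20·8/20 = 56 kN
  M_B = -w₀L²/20 = -20·8²/20 = -64 kN·m
Load 4 — point force P=10 kN at a=2 m (b=L-a=6):
  R_A = Pb²(3a+b)/L³ = 10·6²·(3·2+6)/8³ = 135/16 kN
  M_A = Pab²/L² = 10·2·6²/8² = 45/4 kN·m
  R_B = Pa²(a+3b)/L³ = 10·2²·(2+3·6)/8³ = 25/16 kN
  M_B = -Pa²b/L² = -10·2²·6/8² = -15/4 kN·m
Superposition: R_A = 2821/48 kN, M_A = 1031/12 kN·m, R_B = 3803/48 kN, M_B = -1141/12 kN·m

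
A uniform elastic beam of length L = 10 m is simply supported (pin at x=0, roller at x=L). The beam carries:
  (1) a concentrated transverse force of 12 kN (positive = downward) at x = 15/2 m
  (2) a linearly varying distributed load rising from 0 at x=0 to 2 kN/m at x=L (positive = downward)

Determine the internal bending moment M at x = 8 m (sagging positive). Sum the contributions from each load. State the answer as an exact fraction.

M(8) = 138/5 kN·m

Load 1 — point force P=12 kN at a=15/2 m (b=L-a=5/2):
  M_1 = Pa(L-x)/L  [x>a] = 12·(15/2)·(10-8)/10 = 18 kN·m
Load 2 — triangular load w₀=2 kN/m (0→w₀ over full span):
  M_2 = w₀Lx/6 - w₀x³/(6L) = 2·10·8/6 - 2·8³/(6·10) = 48/5 kN·m
Superposition: M = Σ M_i = 138/5 kN·m ≈ 27.600000 kN·m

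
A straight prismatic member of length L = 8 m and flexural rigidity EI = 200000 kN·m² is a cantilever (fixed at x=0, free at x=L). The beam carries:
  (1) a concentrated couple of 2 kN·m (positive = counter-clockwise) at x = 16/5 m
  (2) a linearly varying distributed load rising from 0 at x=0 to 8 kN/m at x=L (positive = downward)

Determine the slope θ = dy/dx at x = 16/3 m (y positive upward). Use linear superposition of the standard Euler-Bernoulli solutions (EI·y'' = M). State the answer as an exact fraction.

θ(16/3) = -18317/7593750 rad

Load 1 — applied couple M₀=2 kN·m at a=16/5 m (b=L-a=24/5):
  θ_1 = M₀a/EI  [x>a] = 2·(16/5)/200000 = 1/31250 rad
Load 2 — triangular load w₀=8 kN/m (0→w₀ over full span):
  θ_2 = (w₀Lx²/4-w₀L²x/3-w₀x⁴/(24L))/EI = (8·8·(16/3)²/4-8·8²·(16/3)/3-8·(16/3)⁴/(24·8))/200000 = -1856/759375 rad
Superposition: θ = Σ θ_i = -18317/7593750 rad ≈ -0.002412 rad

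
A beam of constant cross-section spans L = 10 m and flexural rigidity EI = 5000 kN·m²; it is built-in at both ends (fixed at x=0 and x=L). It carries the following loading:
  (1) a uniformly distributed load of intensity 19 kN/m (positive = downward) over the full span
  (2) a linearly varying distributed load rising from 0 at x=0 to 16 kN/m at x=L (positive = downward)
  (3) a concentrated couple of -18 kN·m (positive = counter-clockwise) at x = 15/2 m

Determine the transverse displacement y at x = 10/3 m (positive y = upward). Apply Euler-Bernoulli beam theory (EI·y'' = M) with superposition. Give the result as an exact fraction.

Load 1 — uniform load w=19 kN/m over full span:
  y_1 = -wx²(L-x)²/(24EI) = -19·(10/3)²·(10-(10/3))²/(24·5000) = -19/243 m
Load 2 — triangular load w₀=16 kN/m (0→w₀ over full span):
  y_2 = -w₀x²(L-x)²(x+2L)/(120LEI) = -16·(10/3)²·(10-(10/3))²·((10/3)+2·10)/(120·10·5000) = -112/3645 m
Load 3 — applied couple M₀=-18 kN·m at a=15/2 m (b=L-a=5/2):
  y_3 = (R_Ax³/6 - M_Ax²/2)/EI  [x≤a] with R_A=-81/40, M_A=-45/8 = ((-81/40)·(10/3)³/6 - (-45/8)·(10/3)²/2)/5000 = 3/800 m
Superposition: y = Σ y_i = -61333/583200 m ≈ -0.105166 m

y(10/3) = -61333/583200 m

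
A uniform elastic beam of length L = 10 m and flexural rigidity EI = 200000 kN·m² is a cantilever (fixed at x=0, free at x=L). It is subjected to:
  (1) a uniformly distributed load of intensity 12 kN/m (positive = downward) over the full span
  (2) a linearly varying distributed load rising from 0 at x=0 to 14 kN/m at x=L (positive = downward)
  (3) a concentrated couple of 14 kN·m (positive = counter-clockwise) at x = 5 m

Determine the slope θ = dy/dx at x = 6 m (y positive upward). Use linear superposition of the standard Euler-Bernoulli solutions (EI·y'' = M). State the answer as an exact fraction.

θ(6) = -267/15625 rad

Load 1 — uniform load w=12 kN/m over full span:
  θ_1 = -wx(x²-3Lx+3L²)/(6EI) = -12·6·(6²-3·10·6+3·10²)/(6·200000) = -117/12500 rad
Load 2 — triangular load w₀=14 kN/m (0→w₀ over full span):
  θ_2 = (w₀Lx²/4-w₀L²x/3-w₀x⁴/(24L))/EI = (14·10·6²/4-14·10²·6/3-14·6⁴/(24·10))/200000 = -4039/500000 rad
Load 3 — applied couple M₀=14 kN·m at a=5 m (b=L-a=5):
  θ_3 = M₀a/EI  [x>a] = 14·5/200000 = 7/20000 rad
Superposition: θ = Σ θ_i = -267/15625 rad ≈ -0.017088 rad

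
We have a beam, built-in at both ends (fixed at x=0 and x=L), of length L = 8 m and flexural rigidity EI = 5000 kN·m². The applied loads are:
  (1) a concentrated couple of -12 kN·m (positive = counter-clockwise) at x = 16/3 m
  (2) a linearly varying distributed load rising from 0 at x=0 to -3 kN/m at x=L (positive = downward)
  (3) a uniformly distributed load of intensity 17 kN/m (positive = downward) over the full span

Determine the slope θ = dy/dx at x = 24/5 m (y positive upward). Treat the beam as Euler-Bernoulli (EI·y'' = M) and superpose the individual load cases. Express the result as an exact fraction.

θ(24/5) = 2228/390625 rad

Load 1 — applied couple M₀=-12 kN·m at a=16/3 m (b=L-a=8/3):
  θ_1 = (R_Ax²/2 - M_Ax)/EI  [x≤a] with R_A=-2, M_A=-4 = ((-2)·(24/5)²/2 - (-4)·(24/5))/5000 = -12/15625 rad
Load 2 — triangular load w₀=-3 kN/m (0→w₀ over full span):
  θ_2 = -w₀(2x(L-x)(L-2x)(x+2L)+x²(L-x)²)/(120LEI) = -(-3)·(2·(24/5)·(8-(24/5))·(8-2·(24/5))·((24/5)+2·8)+(24/5)²·(8-(24/5))²)/(120·8·5000) = -192/390625 rad
Load 3 — uniform load w=17 kN/m over full span:
  θ_3 = -wx(L-x)(L-2x)/(12EI) = -17·(24/5)·(8-(24/5))·(8-2·(24/5))/(12·5000) = 544/78125 rad
Superposition: θ = Σ θ_i = 2228/390625 rad ≈ 0.005704 rad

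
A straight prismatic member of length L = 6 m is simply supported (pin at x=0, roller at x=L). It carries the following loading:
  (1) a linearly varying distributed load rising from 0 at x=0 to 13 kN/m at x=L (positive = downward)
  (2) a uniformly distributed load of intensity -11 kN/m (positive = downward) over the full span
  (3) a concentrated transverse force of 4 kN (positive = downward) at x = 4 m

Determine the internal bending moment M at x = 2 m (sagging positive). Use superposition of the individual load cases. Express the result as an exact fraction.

Load 1 — triangular load w₀=13 kN/m (0→w₀ over full span):
  M_1 = w₀Lx/6 - w₀x³/(6L) = 13·6·2/6 - 13·2³/(6·6) = 208/9 kN·m
Load 2 — uniform load w=-11 kN/m over full span:
  M_2 = wx(L-x)/2 = (-11)·2·(6-2)/2 = -44 kN·m
Load 3 — point force P=4 kN at a=4 m (b=L-a=2):
  M_3 = Pbx/L  [x≤a] = 4·2·2/6 = 8/3 kN·m
Superposition: M = Σ M_i = -164/9 kN·m ≈ -18.222222 kN·m

M(2) = -164/9 kN·m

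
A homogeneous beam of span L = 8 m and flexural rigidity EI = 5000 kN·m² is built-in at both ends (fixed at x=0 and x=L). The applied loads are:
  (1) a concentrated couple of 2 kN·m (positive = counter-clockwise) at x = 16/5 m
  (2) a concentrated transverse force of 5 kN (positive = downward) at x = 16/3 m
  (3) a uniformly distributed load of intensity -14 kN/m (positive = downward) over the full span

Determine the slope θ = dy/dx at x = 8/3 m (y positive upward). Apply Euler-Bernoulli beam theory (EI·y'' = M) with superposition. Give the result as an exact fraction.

θ(8/3) = 31586/3796875 rad

Load 1 — applied couple M₀=2 kN·m at a=16/5 m (b=L-a=24/5):
  θ_1 = (R_Ax²/2 - M_Ax)/EI  [x≤a] with R_A=9/25, M_A=6/25 = ((9/25)·(8/3)²/2 - (6/25)·(8/3))/5000 = 2/15625 rad
Load 2 — point force P=5 kN at a=16/3 m (b=L-a=8/3):
  θ_2 = -Pb²x(2aL-(3a+b)x)/(2L³EI)  [x≤a] = -5·(8/3)²·(8/3)·(2·(16/3)·8-(3·(16/3)+(8/3))·(8/3))/(2·8³·5000) = -4/6075 rad
Load 3 — uniform load w=-14 kN/m over full span:
  θ_3 = -wx(L-x)(L-2x)/(12EI) = -(-14)·(8/3)·(8-(8/3))·(8-2·(8/3))/(12·5000) = 448/50625 rad
Superposition: θ = Σ θ_i = 31586/3796875 rad ≈ 0.008319 rad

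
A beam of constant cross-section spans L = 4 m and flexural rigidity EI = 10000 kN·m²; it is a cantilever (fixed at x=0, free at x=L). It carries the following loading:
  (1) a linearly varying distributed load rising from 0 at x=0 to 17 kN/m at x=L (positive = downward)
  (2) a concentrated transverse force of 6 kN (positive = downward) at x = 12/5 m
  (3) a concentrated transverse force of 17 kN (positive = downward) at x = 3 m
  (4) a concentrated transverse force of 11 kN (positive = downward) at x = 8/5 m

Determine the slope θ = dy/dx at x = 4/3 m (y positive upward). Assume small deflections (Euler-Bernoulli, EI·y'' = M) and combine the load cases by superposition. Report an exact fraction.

Load 1 — triangular load w₀=17 kN/m (0→w₀ over full span):
  θ_1 = (w₀Lx²/4-w₀L²x/3-w₀x⁴/(24L))/EI = (17·4·(4/3)²/4-17·4²·(4/3)/3-17·(4/3)⁴/(24·4))/10000 = -2771/303750 rad
Load 2 — point force P=6 kN at a=12/5 m (b=L-a=8/5):
  θ_2 = -Px(2a-x)/(2EI)  [x≤a] = -6·(4/3)·(2·(12/5)-(4/3))/(2·10000) = -13/9375 rad
Load 3 — point force P=17 kN at a=3 m (b=L-a=1):
  θ_3 = -Px(2a-x)/(2EI)  [x≤a] = -17·(4/3)·(2·3-(4/3))/(2·10000) = -119/22500 rad
Load 4 — point force P=11 kN at a=8/5 m (b=L-a=12/5):
  θ_4 = -Px(2a-x)/(2EI)  [x≤a] = -11·(4/3)·(2·(8/5)-(4/3))/(2·10000) = -77/56250 rad
Superposition: θ = Σ θ_i = -10429/607500 rad ≈ -0.017167 rad

θ(4/3) = -10429/607500 rad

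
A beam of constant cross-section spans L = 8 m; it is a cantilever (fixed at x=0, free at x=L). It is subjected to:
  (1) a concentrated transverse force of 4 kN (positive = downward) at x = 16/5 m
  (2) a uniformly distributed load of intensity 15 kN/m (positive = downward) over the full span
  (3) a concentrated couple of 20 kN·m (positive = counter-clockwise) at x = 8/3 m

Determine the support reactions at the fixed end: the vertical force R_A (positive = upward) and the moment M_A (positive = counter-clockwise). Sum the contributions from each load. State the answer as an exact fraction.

Load 1 — point force P=4 kN at a=16/5 m (b=L-a=24/5):
  R_A = P = 4 kN
  M_A = Pa = 4·(16/5) = 64/5 kN·m
Load 2 — uniform load w=15 kN/m over full span:
  R_A = wL = 15·8 = 120 kN
  M_A = wL²/2 = 15·8²/2 = 480 kN·m
Load 3 — applied couple M₀=20 kN·m at a=8/3 m (b=L-a=16/3):
  R_A = 0 kN
  M_A = -M₀ = -20 kN·m
Superposition: R_A = 124 kN, M_A = 2364/5 kN·m

R_A = 124 kN, M_A = 2364/5 kN·m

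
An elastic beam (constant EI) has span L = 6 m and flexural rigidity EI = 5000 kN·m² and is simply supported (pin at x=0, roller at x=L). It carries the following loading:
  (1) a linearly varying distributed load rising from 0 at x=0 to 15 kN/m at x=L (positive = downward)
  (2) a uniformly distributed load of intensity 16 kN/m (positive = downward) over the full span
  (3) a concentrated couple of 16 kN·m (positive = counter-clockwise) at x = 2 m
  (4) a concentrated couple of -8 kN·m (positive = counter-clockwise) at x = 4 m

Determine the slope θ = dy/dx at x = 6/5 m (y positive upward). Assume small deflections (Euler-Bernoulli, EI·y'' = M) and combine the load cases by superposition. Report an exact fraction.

Load 1 — triangular load w₀=15 kN/m (0→w₀ over full span):
  θ_1 = -w₀(7L⁴-30L²x²+15x⁴)/(360LEI) = -15·(7·6⁴-30·6²·(6/5)²+15·(6/5)⁴)/(360·6·5000) = -819/78125 rad
Load 2 — uniform load w=16 kN/m over full span:
  θ_2 = -w(L³-6Lx²+4x³)/(24EI) = -16·(6³-6·6·(6/5)²+4·(6/5)³)/(24·5000) = -1782/78125 rad
Load 3 — applied couple M₀=16 kN·m at a=2 m (b=L-a=4):
  θ_3 = (M₀x²/(2L)+C₁)/EI  [x≤a] with C₁=M₀(3b²-L²)/(6L)=16/3 = (16·(6/5)²/(2·6)+(16/3))/5000 = 68/46875 rad
Load 4 — applied couple M₀=-8 kN·m at a=4 m (b=L-a=2):
  θ_4 = (M₀x²/(2L)+C₁)/EI  [x≤a] with C₁=M₀(3b²-L²)/(6L)=16/3 = ((-8)·(6/5)²/(2·6)+(16/3))/5000 = 41/46875 rad
Superposition: θ = Σ θ_i = -7258/234375 rad ≈ -0.030967 rad

θ(6/5) = -7258/234375 rad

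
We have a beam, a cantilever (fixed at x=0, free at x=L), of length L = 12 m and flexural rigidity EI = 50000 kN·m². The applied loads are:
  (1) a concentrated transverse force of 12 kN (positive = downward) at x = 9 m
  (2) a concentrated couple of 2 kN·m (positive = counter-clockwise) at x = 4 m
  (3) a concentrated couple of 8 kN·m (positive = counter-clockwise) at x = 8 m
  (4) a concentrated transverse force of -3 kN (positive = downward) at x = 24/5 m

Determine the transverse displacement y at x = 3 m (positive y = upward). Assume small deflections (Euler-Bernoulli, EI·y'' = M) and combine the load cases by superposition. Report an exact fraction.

Load 1 — point force P=12 kN at a=9 m (b=L-a=3):
  y_1 = -Px²(3a-x)/(6EI)  [x≤a] = -12·3²·(3·9-3)/(6·50000) = -27/3125 m
Load 2 — applied couple M₀=2 kN·m at a=4 m (b=L-a=8):
  y_2 = M₀x²/(2EI)  [x≤a] = 2·3²/(2·50000) = 9/50000 m
Load 3 — applied couple M₀=8 kN·m at a=8 m (b=L-a=4):
  y_3 = M₀x²/(2EI)  [x≤a] = 8·3²/(2·50000) = 9/12500 m
Load 4 — point force P=-3 kN at a=24/5 m (b=L-a=36/5):
  y_4 = -Px²(3a-x)/(6EI)  [x≤a] = -(-3)·3²·(3·(24/5)-3)/(6·50000) = 513/500000 m
Superposition: y = Σ y_i = -3357/500000 m ≈ -0.006714 m

y(3) = -3357/500000 m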